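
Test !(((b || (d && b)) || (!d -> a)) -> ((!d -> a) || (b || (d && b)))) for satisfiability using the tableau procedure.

Unsatisfiable

Initial set: {T !(((b || (d && b)) || (!d -> a)) -> ((!d -> a) || (b || (d && b))))}.
T !(((b || (d && b)) || (!d -> a)) -> ((!d -> a) || (b || (d && b)))): α-rule — add T ((b || (d && b)) || (!d -> a)), F ((!d -> a) || (b || (d && b))).
F ((!d -> a) || (b || (d && b))): α-rule — add F (!d -> a), F (b || (d && b)).
F (!d -> a): α-rule — add T !d, F a.
F (b || (d && b)): α-rule — add F b, F (d && b).
T ((b || (d && b)) || (!d -> a)): β-rule — branch into T (b || (d && b))  //  T (!d -> a).
  branch 1 (add T (b || (d && b))):
    F (d && b): β-rule — branch into F d  //  F b.
      branch 1.1 (add F d):
        T (b || (d && b)): β-rule — branch into T b  //  T (d && b).
          branch 1.1.1 (add T b):
            × closes — contains both b and !b.
          branch 1.1.2 (add T (d && b)):
            T (d && b): α-rule — add T d, T b.
            × closes — contains both d and !d.
      branch 1.2 (add F b):
        T (b || (d && b)): β-rule — branch into T b  //  T (d && b).
          branch 1.2.1 (add T b):
            × closes — contains both b and !b.
          branch 1.2.2 (add T (d && b)):
            T (d && b): α-rule — add T d, T b.
            × closes — contains both d and !d.
  branch 2 (add T (!d -> a)):
    F (d && b): β-rule — branch into F d  //  F b.
      branch 2.1 (add F d):
        T (!d -> a): β-rule — branch into F !d  //  T a.
          branch 2.1.1 (add F !d):
            × closes — contains both d and !d.
          branch 2.1.2 (add T a):
            × closes — contains both a and !a.
      branch 2.2 (add F b):
        T (!d -> a): β-rule — branch into F !d  //  T a.
          branch 2.2.1 (add F !d):
            × closes — contains both d and !d.
          branch 2.2.2 (add T a):
            × closes — contains both a and !a.
All 8 branches close.
Every branch closed; the formula is unsatisfiable.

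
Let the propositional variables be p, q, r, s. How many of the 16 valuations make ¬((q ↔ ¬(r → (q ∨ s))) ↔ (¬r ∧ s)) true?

Initial set: {¬((q ↔ ¬(r → (q ∨ s))) ↔ (¬r ∧ s))}.
¬((q ↔ ¬(r → (q ∨ s))) ↔ (¬r ∧ s)): β-rule — branch into (q ↔ ¬(r → (q ∨ s))), ¬(¬r ∧ s)  //  ¬(q ↔ ¬(r → (q ∨ s))), (¬r ∧ s).
  branch 1 (add (q ↔ ¬(r → (q ∨ s))), ¬(¬r ∧ s)):
    (q ↔ ¬(r → (q ∨ s))): β-rule — branch into q, ¬(r → (q ∨ s))  //  ¬q, ¬¬(r → (q ∨ s)).
      branch 1.1 (add q, ¬(r → (q ∨ s))):
        ¬(r → (q ∨ s)): α-rule — add r, ¬(q ∨ s).
        ¬(q ∨ s): α-rule — add ¬q, ¬s.
        × closes — contains both q and ¬q.
      branch 1.2 (add ¬q, ¬¬(r → (q ∨ s))):
        ¬(¬r ∧ s): β-rule — branch into ¬¬r  //  ¬s.
          branch 1.2.1 (add ¬¬r):
            ¬¬(r → (q ∨ s)): β-rule — branch into ¬r  //  (q ∨ s).
              branch 1.2.1.1 (add ¬r):
                × closes — contains both r and ¬r.
              branch 1.2.1.2 (add (q ∨ s)):
                (q ∨ s): β-rule — branch into q  //  s.
                  branch 1.2.1.2.1 (add q):
                    × closes — contains both q and ¬q.
                  branch 1.2.1.2.2 (add s):
                    ○ open, literals {q=0, r=1, s=1}.
          branch 1.2.2 (add ¬s):
            ¬¬(r → (q ∨ s)): β-rule — branch into ¬r  //  (q ∨ s).
              branch 1.2.2.1 (add ¬r):
                ○ open, literals {q=0, r=0, s=0}.
              branch 1.2.2.2 (add (q ∨ s)):
                (q ∨ s): β-rule — branch into q  //  s.
                  branch 1.2.2.2.1 (add q):
                    × closes — contains both q and ¬q.
                  branch 1.2.2.2.2 (add s):
                    × closes — contains both s and ¬s.
  branch 2 (add ¬(q ↔ ¬(r → (q ∨ s))), (¬r ∧ s)):
    (¬r ∧ s): α-rule — add ¬r, s.
    ¬(q ↔ ¬(r → (q ∨ s))): β-rule — branch into q, ¬¬(r → (q ∨ s))  //  ¬q, ¬(r → (q ∨ s)).
      branch 2.1 (add q, ¬¬(r → (q ∨ s))):
        ¬¬(r → (q ∨ s)): β-rule — branch into ¬r  //  (q ∨ s).
          branch 2.1.1 (add ¬r):
            ○ open, literals {q=1, r=0, s=1}.
          branch 2.1.2 (add (q ∨ s)):
            (q ∨ s): β-rule — branch into q  //  s.
              branch 2.1.2.1 (add q):
                ○ open, literals {q=1, r=0, s=1}.
              branch 2.1.2.2 (add s):
                ○ open, literals {q=1, r=0, s=1}.
      branch 2.2 (add ¬q, ¬(r → (q ∨ s))):
        ¬(r → (q ∨ s)): α-rule — add r, ¬(q ∨ s).
        × closes — contains both r and ¬r.
6 branches closed, 5 open.
Each open branch fixes some atoms; the unmentioned ones are free. Counting distinct full assignments: branch {q=0, r=1, s=1} (p) contributes 2 new; branch {q=0, r=0, s=0} (p) contributes 2 new; branch {q=1, r=0, s=1} (p) contributes 2 new; branch {q=1, r=0, s=1} (p) contributes 0 new; branch {q=1, r=0, s=1} (p) contributes 0 new. Total: 6.

6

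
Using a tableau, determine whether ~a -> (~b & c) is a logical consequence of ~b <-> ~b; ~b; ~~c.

Yes

Initial set: {(~b <-> ~b); ~b; ~~c; ~(~a -> (~b & c))}.
~~c: drop double negation, giving c.
~(~a -> (~b & c)): α-rule — add ~a, ~(~b & c).
(~b <-> ~b): β-rule — branch into ~b, ~b  //  ~~b, ~~b.
  branch 1 (add ~b, ~b):
    ~(~b & c): β-rule — branch into ~~b  //  ~c.
      branch 1.1 (add ~~b):
        × closes — contains both b and ~b.
      branch 1.2 (add ~c):
        × closes — contains both c and ~c.
  branch 2 (add ~~b, ~~b):
    × closes — contains both b and ~b.
All 3 branches close.
Every branch closed, so the premises entail the conclusion.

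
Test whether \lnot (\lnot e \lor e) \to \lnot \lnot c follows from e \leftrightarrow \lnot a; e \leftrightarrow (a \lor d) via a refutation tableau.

Yes

Initial set: {(e \leftrightarrow \lnot a); (e \leftrightarrow (a \lor d)); \lnot (\lnot (\lnot e \lor e) \to \lnot \lnot c)}.
\lnot (\lnot (\lnot e \lor e) \to \lnot \lnot c): α-rule — add \lnot (\lnot e \lor e), \lnot \lnot \lnot c.
\lnot (\lnot e \lor e): α-rule — add \lnot \lnot e, \lnot e.
× closes — contains both e and \lnot e.
All 1 branch closes.
Every branch closed, so the premises entail the conclusion.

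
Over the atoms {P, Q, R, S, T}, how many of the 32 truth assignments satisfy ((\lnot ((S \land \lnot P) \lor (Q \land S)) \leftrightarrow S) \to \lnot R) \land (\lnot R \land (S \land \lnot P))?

Initial set: {(((\lnot ((S \land \lnot P) \lor (Q \land S)) \leftrightarrow S) \to \lnot R) \land (\lnot R \land (S \land \lnot P)))}.
(((\lnot ((S \land \lnot P) \lor (Q \land S)) \leftrightarrow S) \to \lnot R) \land (\lnot R \land (S \land \lnot P))): α-rule — add ((\lnot ((S \land \lnot P) \lor (Q \land S)) \leftrightarrow S) \to \lnot R), (\lnot R \land (S \land \lnot P)).
(\lnot R \land (S \land \lnot P)): α-rule — add \lnot R, (S \land \lnot P).
(S \land \lnot P): α-rule — add S, \lnot P.
((\lnot ((S \land \lnot P) \lor (Q \land S)) \leftrightarrow S) \to \lnot R): β-rule — branch into \lnot (\lnot ((S \land \lnot P) \lor (Q \land S)) \leftrightarrow S)  //  \lnot R.
  branch 1 (add \lnot (\lnot ((S \land \lnot P) \lor (Q \land S)) \leftrightarrow S)):
    \lnot (\lnot ((S \land \lnot P) \lor (Q \land S)) \leftrightarrow S): β-rule — branch into \lnot ((S \land \lnot P) \lor (Q \land S)), \lnot S  //  \lnot \lnot ((S \land \lnot P) \lor (Q \land S)), S.
      branch 1.1 (add \lnot ((S \land \lnot P) \lor (Q \land S)), \lnot S):
        × closes — contains both S and \lnot S.
      branch 1.2 (add \lnot \lnot ((S \land \lnot P) \lor (Q \land S)), S):
        \lnot \lnot ((S \land \lnot P) \lor (Q \land S)): β-rule — branch into (S \land \lnot P)  //  (Q \land S).
          branch 1.2.1 (add (S \land \lnot P)):
            (S \land \lnot P): α-rule — add S, \lnot P.
            ○ open, literals {P=false, R=false, S=true}.
          branch 1.2.2 (add (Q \land S)):
            (Q \land S): α-rule — add Q, S.
            ○ open, literals {P=false, Q=true, R=false, S=true}.
  branch 2 (add \lnot R):
    ○ open, literals {P=false, R=false, S=true}.
1 branch closed, 3 open.
Each open branch fixes some atoms; the unmentioned ones are free. Counting distinct full assignments: branch {P=false, R=false, S=true} (Q, T) contributes 4 new; branch {P=false, Q=true, R=false, S=true} (T) contributes 0 new; branch {P=false, R=false, S=true} (Q, T) contributes 0 new. Total: 4.

4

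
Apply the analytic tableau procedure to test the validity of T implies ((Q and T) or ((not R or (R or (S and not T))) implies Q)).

Assume the negation and expand:
Initial set: {not (T implies ((Q and T) or ((not R or (R or (S and not T))) implies Q)))}.
not (T implies ((Q and T) or ((not R or (R or (S and not T))) implies Q))): α-rule — add T, not ((Q and T) or ((not R or (R or (S and not T))) implies Q)).
not ((Q and T) or ((not R or (R or (S and not T))) implies Q)): α-rule — add not (Q and T), not ((not R or (R or (S and not T))) implies Q).
not ((not R or (R or (S and not T))) implies Q): α-rule — add (not R or (R or (S and not T))), not Q.
not (Q and T): β-rule — branch into not Q  //  not T.
  branch 1 (add not Q):
    (not R or (R or (S and not T))): β-rule — branch into not R  //  (R or (S and not T)).
      branch 1.1 (add not R):
        ○ open, literals {Q=false, R=false, T=true}.
      branch 1.2 (add (R or (S and not T))):
        (R or (S and not T)): β-rule — branch into R  //  (S and not T).
          branch 1.2.1 (add R):
            ○ open, literals {Q=false, R=true, T=true}.
          branch 1.2.2 (add (S and not T)):
            (S and not T): α-rule — add S, not T.
            × closes — contains both T and not T.
  branch 2 (add not T):
    × closes — contains both T and not T.
2 branches closed, 2 open.
An open branch gives a countermodel: Q=false, R=false, T=true (unmentioned atoms arbitrary); under it the original formula is false.

Not valid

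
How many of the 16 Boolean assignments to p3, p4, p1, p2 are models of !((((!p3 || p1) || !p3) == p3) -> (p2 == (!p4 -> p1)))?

Initial set: {!((((!p3 || p1) || !p3) == p3) -> (p2 == (!p4 -> p1)))}.
!((((!p3 || p1) || !p3) == p3) -> (p2 == (!p4 -> p1))): α-rule — add (((!p3 || p1) || !p3) == p3), !(p2 == (!p4 -> p1)).
(((!p3 || p1) || !p3) == p3): β-rule — branch into ((!p3 || p1) || !p3), p3  //  !((!p3 || p1) || !p3), !p3.
  branch 1 (add ((!p3 || p1) || !p3), p3):
    !(p2 == (!p4 -> p1)): β-rule — branch into p2, !(!p4 -> p1)  //  !p2, (!p4 -> p1).
      branch 1.1 (add p2, !(!p4 -> p1)):
        !(!p4 -> p1): α-rule — add !p4, !p1.
        ((!p3 || p1) || !p3): β-rule — branch into (!p3 || p1)  //  !p3.
          branch 1.1.1 (add (!p3 || p1)):
            (!p3 || p1): β-rule — branch into !p3  //  p1.
              branch 1.1.1.1 (add !p3):
                × closes — contains both p3 and !p3.
              branch 1.1.1.2 (add p1):
                × closes — contains both p1 and !p1.
          branch 1.1.2 (add !p3):
            × closes — contains both p3 and !p3.
      branch 1.2 (add !p2, (!p4 -> p1)):
        ((!p3 || p1) || !p3): β-rule — branch into (!p3 || p1)  //  !p3.
          branch 1.2.1 (add (!p3 || p1)):
            (!p4 -> p1): β-rule — branch into !!p4  //  p1.
              branch 1.2.1.1 (add !!p4):
                (!p3 || p1): β-rule — branch into !p3  //  p1.
                  branch 1.2.1.1.1 (add !p3):
                    × closes — contains both p3 and !p3.
                  branch 1.2.1.1.2 (add p1):
                    ○ open, literals {p1=1, p2=0, p3=1, p4=1}.
              branch 1.2.1.2 (add p1):
                (!p3 || p1): β-rule — branch into !p3  //  p1.
                  branch 1.2.1.2.1 (add !p3):
                    × closes — contains both p3 and !p3.
                  branch 1.2.1.2.2 (add p1):
                    ○ open, literals {p1=1, p2=0, p3=1}.
          branch 1.2.2 (add !p3):
            × closes — contains both p3 and !p3.
  branch 2 (add !((!p3 || p1) || !p3), !p3):
    !((!p3 || p1) || !p3): α-rule — add !(!p3 || p1), !!p3.
    × closes — contains both p3 and !p3.
7 branches closed, 2 open.
Each open branch fixes some atoms; the unmentioned ones are free. Counting distinct full assignments: branch {p1=1, p2=0, p3=1, p4=1} (none free) contributes 1 new; branch {p1=1, p2=0, p3=1} (p4) contributes 1 new. Total: 2.

2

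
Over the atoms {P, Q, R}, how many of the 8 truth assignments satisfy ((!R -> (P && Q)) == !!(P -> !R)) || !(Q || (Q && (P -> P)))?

Initial set: {(((!R -> (P && Q)) == !!(P -> !R)) || !(Q || (Q && (P -> P))))}.
(((!R -> (P && Q)) == !!(P -> !R)) || !(Q || (Q && (P -> P)))): β-rule — branch into ((!R -> (P && Q)) == !!(P -> !R))  //  !(Q || (Q && (P -> P))).
  branch 1 (add ((!R -> (P && Q)) == !!(P -> !R))):
    ((!R -> (P && Q)) == !!(P -> !R)): β-rule — branch into (!R -> (P && Q)), !!(P -> !R)  //  !(!R -> (P && Q)), !!!(P -> !R).
      branch 1.1 (add (!R -> (P && Q)), !!(P -> !R)):
        !!(P -> !R): drop double negation, giving (P -> !R).
        (!R -> (P && Q)): β-rule — branch into !!R  //  (P && Q).
          branch 1.1.1 (add !!R):
            (P -> !R): β-rule — branch into !P  //  !R.
              branch 1.1.1.1 (add !P):
                ○ open, literals {P=F, R=T}.
              branch 1.1.1.2 (add !R):
                × closes — contains both R and !R.
          branch 1.1.2 (add (P && Q)):
            (P && Q): α-rule — add P, Q.
            (P -> !R): β-rule — branch into !P  //  !R.
              branch 1.1.2.1 (add !P):
                × closes — contains both P and !P.
              branch 1.1.2.2 (add !R):
                ○ open, literals {P=T, Q=T, R=F}.
      branch 1.2 (add !(!R -> (P && Q)), !!!(P -> !R)):
        !(!R -> (P && Q)): α-rule — add !R, !(P && Q).
        !!!(P -> !R): drop double negation, giving !(P -> !R).
        !(P -> !R): α-rule — add P, !!R.
        × closes — contains both R and !R.
  branch 2 (add !(Q || (Q && (P -> P)))):
    !(Q || (Q && (P -> P))): α-rule — add !Q, !(Q && (P -> P)).
    !(Q && (P -> P)): β-rule — branch into !Q  //  !(P -> P).
      branch 2.1 (add !Q):
        ○ open, literals {Q=F}.
      branch 2.2 (add !(P -> P)):
        !(P -> P): α-rule — add P, !P.
        × closes — contains both P and !P.
4 branches closed, 3 open.
Each open branch fixes some atoms; the unmentioned ones are free. Counting distinct full assignments: branch {P=F, R=T} (Q) contributes 2 new; branch {P=T, Q=T, R=F} (none free) contributes 1 new; branch {Q=F} (P, R) contributes 3 new. Total: 6.

6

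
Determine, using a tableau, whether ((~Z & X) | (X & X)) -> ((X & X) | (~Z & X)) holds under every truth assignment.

Valid

Assume the negation and expand:
Initial set: {~(((~Z & X) | (X & X)) -> ((X & X) | (~Z & X)))}.
~(((~Z & X) | (X & X)) -> ((X & X) | (~Z & X))): α-rule — add ((~Z & X) | (X & X)), ~((X & X) | (~Z & X)).
~((X & X) | (~Z & X)): α-rule — add ~(X & X), ~(~Z & X).
((~Z & X) | (X & X)): β-rule — branch into (~Z & X)  //  (X & X).
  branch 1 (add (~Z & X)):
    (~Z & X): α-rule — add ~Z, X.
    ~(X & X): β-rule — branch into ~X  //  ~X.
      branch 1.1 (add ~X):
        × closes — contains both X and ~X.
      branch 1.2 (add ~X):
        × closes — contains both X and ~X.
  branch 2 (add (X & X)):
    (X & X): α-rule — add X, X.
    ~(X & X): β-rule — branch into ~X  //  ~X.
      branch 2.1 (add ~X):
        × closes — contains both X and ~X.
      branch 2.2 (add ~X):
        × closes — contains both X and ~X.
All 4 branches close.
Every branch closed, so the negation is unsatisfiable and the formula is valid.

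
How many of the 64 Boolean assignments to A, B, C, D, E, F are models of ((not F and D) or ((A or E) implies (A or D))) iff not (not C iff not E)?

Initial set: {T (((not F and D) or ((A or E) implies (A or D))) iff not (not C iff not E))}.
T (((not F and D) or ((A or E) implies (A or D))) iff not (not C iff not E)): β-rule — branch into T ((not F and D) or ((A or E) implies (A or D))), T not (not C iff not E)  //  F ((not F and D) or ((A or E) implies (A or D))), F not (not C iff not E).
  branch 1 (add T ((not F and D) or ((A or E) implies (A or D))), T not (not C iff not E)):
    T ((not F and D) or ((A or E) implies (A or D))): β-rule — branch into T (not F and D)  //  T ((A or E) implies (A or D)).
      branch 1.1 (add T (not F and D)):
        T (not F and D): α-rule — add T not F, T D.
        T not (not C iff not E): β-rule — branch into T not C, F not E  //  F not C, T not E.
          branch 1.1.1 (add T not C, F not E):
            ○ open, literals {C=F, D=T, E=T, F=F}.
          branch 1.1.2 (add F not C, T not E):
            ○ open, literals {C=T, D=T, E=F, F=F}.
      branch 1.2 (add T ((A or E) implies (A or D))):
        T not (not C iff not E): β-rule — branch into T not C, F not E  //  F not C, T not E.
          branch 1.2.1 (add T not C, F not E):
            T ((A or E) implies (A or D)): β-rule — branch into F (A or E)  //  T (A or D).
              branch 1.2.1.1 (add F (A or E)):
                F (A or E): α-rule — add F A, F E.
                × closes — contains both E and not E.
              branch 1.2.1.2 (add T (A or D)):
                T (A or D): β-rule — branch into T A  //  T D.
                  branch 1.2.1.2.1 (add T A):
                    ○ open, literals {A=T, C=F, E=T}.
                  branch 1.2.1.2.2 (add T D):
                    ○ open, literals {C=F, D=T, E=T}.
          branch 1.2.2 (add F not C, T not E):
            T ((A or E) implies (A or D)): β-rule — branch into F (A or E)  //  T (A or D).
              branch 1.2.2.1 (add F (A or E)):
                F (A or E): α-rule — add F A, F E.
                ○ open, literals {A=F, C=T, E=F}.
              branch 1.2.2.2 (add T (A or D)):
                T (A or D): β-rule — branch into T A  //  T D.
                  branch 1.2.2.2.1 (add T A):
                    ○ open, literals {A=T, C=T, E=F}.
                  branch 1.2.2.2.2 (add T D):
                    ○ open, literals {C=T, D=T, E=F}.
  branch 2 (add F ((not F and D) or ((A or E) implies (A or D))), F not (not C iff not E)):
    F ((not F and D) or ((A or E) implies (A or D))): α-rule — add F (not F and D), F ((A or E) implies (A or D)).
    F ((A or E) implies (A or D)): α-rule — add T (A or E), F (A or D).
    F (A or D): α-rule — add F A, F D.
    F not (not C iff not E): β-rule — branch into T not C, T not E  //  F not C, F not E.
      branch 2.1 (add T not C, T not E):
        F (not F and D): β-rule — branch into F not F  //  F D.
          branch 2.1.1 (add F not F):
            T (A or E): β-rule — branch into T A  //  T E.
              branch 2.1.1.1 (add T A):
                × closes — contains both A and not A.
              branch 2.1.1.2 (add T E):
                × closes — contains both E and not E.
          branch 2.1.2 (add F D):
            T (A or E): β-rule — branch into T A  //  T E.
              branch 2.1.2.1 (add T A):
                × closes — contains both A and not A.
              branch 2.1.2.2 (add T E):
                × closes — contains both E and not E.
      branch 2.2 (add F not C, F not E):
        F (not F and D): β-rule — branch into F not F  //  F D.
          branch 2.2.1 (add F not F):
            T (A or E): β-rule — branch into T A  //  T E.
              branch 2.2.1.1 (add T A):
                × closes — contains both A and not A.
              branch 2.2.1.2 (add T E):
                ○ open, literals {A=F, C=T, D=F, E=T, F=T}.
          branch 2.2.2 (add F D):
            T (A or E): β-rule — branch into T A  //  T E.
              branch 2.2.2.1 (add T A):
                × closes — contains both A and not A.
              branch 2.2.2.2 (add T E):
                ○ open, literals {A=F, C=T, D=F, E=T}.
7 branches closed, 9 open.
Each open branch fixes some atoms; the unmentioned ones are free. Counting distinct full assignments: branch {C=F, D=T, E=T, F=F} (A, B) contributes 4 new; branch {C=T, D=T, E=F, F=F} (A, B) contributes 4 new; branch {A=T, C=F, E=T} (B, D, F) contributes 6 new; branch {C=F, D=T, E=T} (A, B, F) contributes 2 new; branch {A=F, C=T, E=F} (B, D, F) contributes 6 new; branch {A=T, C=T, E=F} (B, D, F) contributes 6 new; branch {C=T, D=T, E=F} (A, B, F) contributes 0 new; branch {A=F, C=T, D=F, E=T, F=T} (B) contributes 2 new; branch {A=F, C=T, D=F, E=T} (B, F) contributes 2 new. Total: 32.

32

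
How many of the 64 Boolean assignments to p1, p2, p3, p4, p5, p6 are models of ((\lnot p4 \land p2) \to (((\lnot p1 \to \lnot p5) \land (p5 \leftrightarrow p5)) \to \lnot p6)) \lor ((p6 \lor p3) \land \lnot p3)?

Initial set: {T (((\lnot p4 \land p2) \to (((\lnot p1 \to \lnot p5) \land (p5 \leftrightarrow p5)) \to \lnot p6)) \lor ((p6 \lor p3) \land \lnot p3))}.
T (((\lnot p4 \land p2) \to (((\lnot p1 \to \lnot p5) \land (p5 \leftrightarrow p5)) \to \lnot p6)) \lor ((p6 \lor p3) \land \lnot p3)): β-rule — branch into T ((\lnot p4 \land p2) \to (((\lnot p1 \to \lnot p5) \land (p5 \leftrightarrow p5)) \to \lnot p6))  //  T ((p6 \lor p3) \land \lnot p3).
  branch 1 (add T ((\lnot p4 \land p2) \to (((\lnot p1 \to \lnot p5) \land (p5 \leftrightarrow p5)) \to \lnot p6))):
    T ((\lnot p4 \land p2) \to (((\lnot p1 \to \lnot p5) \land (p5 \leftrightarrow p5)) \to \lnot p6)): β-rule — branch into F (\lnot p4 \land p2)  //  T (((\lnot p1 \to \lnot p5) \land (p5 \leftrightarrow p5)) \to \lnot p6).
      branch 1.1 (add F (\lnot p4 \land p2)):
        F (\lnot p4 \land p2): β-rule — branch into F \lnot p4  //  F p2.
          branch 1.1.1 (add F \lnot p4):
            ○ open, literals {p4=T}.
          branch 1.1.2 (add F p2):
            ○ open, literals {p2=F}.
      branch 1.2 (add T (((\lnot p1 \to \lnot p5) \land (p5 \leftrightarrow p5)) \to \lnot p6)):
        T (((\lnot p1 \to \lnot p5) \land (p5 \leftrightarrow p5)) \to \lnot p6): β-rule — branch into F ((\lnot p1 \to \lnot p5) \land (p5 \leftrightarrow p5))  //  T \lnot p6.
          branch 1.2.1 (add F ((\lnot p1 \to \lnot p5) \land (p5 \leftrightarrow p5))):
            F ((\lnot p1 \to \lnot p5) \land (p5 \leftrightarrow p5)): β-rule — branch into F (\lnot p1 \to \lnot p5)  //  F (p5 \leftrightarrow p5).
              branch 1.2.1.1 (add F (\lnot p1 \to \lnot p5)):
                F (\lnot p1 \to \lnot p5): α-rule — add T \lnot p1, F \lnot p5.
                ○ open, literals {p1=F, p5=T}.
              branch 1.2.1.2 (add F (p5 \leftrightarrow p5)):
                F (p5 \leftrightarrow p5): β-rule — branch into T p5, F p5  //  F p5, T p5.
                  branch 1.2.1.2.1 (add T p5, F p5):
                    × closes — contains both p5 and \lnot p5.
                  branch 1.2.1.2.2 (add F p5, T p5):
                    × closes — contains both p5 and \lnot p5.
          branch 1.2.2 (add T \lnot p6):
            ○ open, literals {p6=F}.
  branch 2 (add T ((p6 \lor p3) \land \lnot p3)):
    T ((p6 \lor p3) \land \lnot p3): α-rule — add T (p6 \lor p3), T \lnot p3.
    T (p6 \lor p3): β-rule — branch into T p6  //  T p3.
      branch 2.1 (add T p6):
        ○ open, literals {p3=F, p6=T}.
      branch 2.2 (add T p3):
        × closes — contains both p3 and \lnot p3.
3 branches closed, 5 open.
Each open branch fixes some atoms; the unmentioned ones are free. Counting distinct full assignments: branch {p4=T} (p1, p2, p3, p5, p6) contributes 32 new; branch {p2=F} (p1, p3, p4, p5, p6) contributes 16 new; branch {p1=F, p5=T} (p2, p3, p4, p6) contributes 4 new; branch {p6=F} (p1, p2, p3, p4, p5) contributes 6 new; branch {p3=F, p6=T} (p1, p2, p4, p5) contributes 3 new. Total: 61.

61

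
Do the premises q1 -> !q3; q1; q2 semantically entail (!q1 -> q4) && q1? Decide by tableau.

Initial set: {(q1 -> !q3); q1; q2; !((!q1 -> q4) && q1)}.
(q1 -> !q3): β-rule — branch into !q1  //  !q3.
  branch 1 (add !q1):
    × closes — contains both q1 and !q1.
  branch 2 (add !q3):
    !((!q1 -> q4) && q1): β-rule — branch into !(!q1 -> q4)  //  !q1.
      branch 2.1 (add !(!q1 -> q4)):
        !(!q1 -> q4): α-rule — add !q1, !q4.
        × closes — contains both q1 and !q1.
      branch 2.2 (add !q1):
        × closes — contains both q1 and !q1.
All 3 branches close.
Every branch closed, so the premises entail the conclusion.

Yes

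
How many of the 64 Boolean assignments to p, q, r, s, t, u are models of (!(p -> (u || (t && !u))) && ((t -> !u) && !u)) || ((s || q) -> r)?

Initial set: {T ((!(p -> (u || (t && !u))) && ((t -> !u) && !u)) || ((s || q) -> r))}.
T ((!(p -> (u || (t && !u))) && ((t -> !u) && !u)) || ((s || q) -> r)): β-rule — branch into T (!(p -> (u || (t && !u))) && ((t -> !u) && !u))  //  T ((s || q) -> r).
  branch 1 (add T (!(p -> (u || (t && !u))) && ((t -> !u) && !u))):
    T (!(p -> (u || (t && !u))) && ((t -> !u) && !u)): α-rule — add T !(p -> (u || (t && !u))), T ((t -> !u) && !u).
    T !(p -> (u || (t && !u))): α-rule — add T p, F (u || (t && !u)).
    T ((t -> !u) && !u): α-rule — add T (t -> !u), T !u.
    F (u || (t && !u)): α-rule — add F u, F (t && !u).
    T (t -> !u): β-rule — branch into F t  //  T !u.
      branch 1.1 (add F t):
        F (t && !u): β-rule — branch into F t  //  F !u.
          branch 1.1.1 (add F t):
            ○ open, literals {p=1, t=0, u=0}.
          branch 1.1.2 (add F !u):
            × closes — contains both u and !u.
      branch 1.2 (add T !u):
        F (t && !u): β-rule — branch into F t  //  F !u.
          branch 1.2.1 (add F t):
            ○ open, literals {p=1, t=0, u=0}.
          branch 1.2.2 (add F !u):
            × closes — contains both u and !u.
  branch 2 (add T ((s || q) -> r)):
    T ((s || q) -> r): β-rule — branch into F (s || q)  //  T r.
      branch 2.1 (add F (s || q)):
        F (s || q): α-rule — add F s, F q.
        ○ open, literals {q=0, s=0}.
      branch 2.2 (add T r):
        ○ open, literals {r=1}.
2 branches closed, 4 open.
Each open branch fixes some atoms; the unmentioned ones are free. Counting distinct full assignments: branch {p=1, t=0, u=0} (q, r, s) contributes 8 new; branch {p=1, t=0, u=0} (q, r, s) contributes 0 new; branch {q=0, s=0} (p, r, t, u) contributes 14 new; branch {r=1} (p, q, s, t, u) contributes 21 new. Total: 43.

43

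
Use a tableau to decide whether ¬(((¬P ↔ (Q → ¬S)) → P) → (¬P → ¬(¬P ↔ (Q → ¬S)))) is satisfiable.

Initial set: {¬(((¬P ↔ (Q → ¬S)) → P) → (¬P → ¬(¬P ↔ (Q → ¬S))))}.
¬(((¬P ↔ (Q → ¬S)) → P) → (¬P → ¬(¬P ↔ (Q → ¬S)))): α-rule — add ((¬P ↔ (Q → ¬S)) → P), ¬(¬P → ¬(¬P ↔ (Q → ¬S))).
¬(¬P → ¬(¬P ↔ (Q → ¬S))): α-rule — add ¬P, ¬¬(¬P ↔ (Q → ¬S)).
((¬P ↔ (Q → ¬S)) → P): β-rule — branch into ¬(¬P ↔ (Q → ¬S))  //  P.
  branch 1 (add ¬(¬P ↔ (Q → ¬S))):
    ¬¬(¬P ↔ (Q → ¬S)): β-rule — branch into ¬P, (Q → ¬S)  //  ¬¬P, ¬(Q → ¬S).
      branch 1.1 (add ¬P, (Q → ¬S)):
        ¬(¬P ↔ (Q → ¬S)): β-rule — branch into ¬P, ¬(Q → ¬S)  //  ¬¬P, (Q → ¬S).
          branch 1.1.1 (add ¬P, ¬(Q → ¬S)):
            ¬(Q → ¬S): α-rule — add Q, ¬¬S.
            (Q → ¬S): β-rule — branch into ¬Q  //  ¬S.
              branch 1.1.1.1 (add ¬Q):
                × closes — contains both Q and ¬Q.
              branch 1.1.1.2 (add ¬S):
                × closes — contains both S and ¬S.
          branch 1.1.2 (add ¬¬P, (Q → ¬S)):
            × closes — contains both P and ¬P.
      branch 1.2 (add ¬¬P, ¬(Q → ¬S)):
        × closes — contains both P and ¬P.
  branch 2 (add P):
    × closes — contains both P and ¬P.
All 5 branches close.
Every branch closed; the formula is unsatisfiable.

Unsatisfiable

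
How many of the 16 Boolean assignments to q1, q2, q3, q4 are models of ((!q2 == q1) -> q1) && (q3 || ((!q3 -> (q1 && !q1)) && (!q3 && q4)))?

Initial set: {(((!q2 == q1) -> q1) && (q3 || ((!q3 -> (q1 && !q1)) && (!q3 && q4))))}.
(((!q2 == q1) -> q1) && (q3 || ((!q3 -> (q1 && !q1)) && (!q3 && q4)))): α-rule — add ((!q2 == q1) -> q1), (q3 || ((!q3 -> (q1 && !q1)) && (!q3 && q4))).
((!q2 == q1) -> q1): β-rule — branch into !(!q2 == q1)  //  q1.
  branch 1 (add !(!q2 == q1)):
    (q3 || ((!q3 -> (q1 && !q1)) && (!q3 && q4))): β-rule — branch into q3  //  ((!q3 -> (q1 && !q1)) && (!q3 && q4)).
      branch 1.1 (add q3):
        !(!q2 == q1): β-rule — branch into !q2, !q1  //  !!q2, q1.
          branch 1.1.1 (add !q2, !q1):
            ○ open, literals {q1=F, q2=F, q3=T}.
          branch 1.1.2 (add !!q2, q1):
            ○ open, literals {q1=T, q2=T, q3=T}.
      branch 1.2 (add ((!q3 -> (q1 && !q1)) && (!q3 && q4))):
        ((!q3 -> (q1 && !q1)) && (!q3 && q4)): α-rule — add (!q3 -> (q1 && !q1)), (!q3 && q4).
        (!q3 && q4): α-rule — add !q3, q4.
        !(!q2 == q1): β-rule — branch into !q2, !q1  //  !!q2, q1.
          branch 1.2.1 (add !q2, !q1):
            (!q3 -> (q1 && !q1)): β-rule — branch into !!q3  //  (q1 && !q1).
              branch 1.2.1.1 (add !!q3):
                × closes — contains both q3 and !q3.
              branch 1.2.1.2 (add (q1 && !q1)):
                (q1 && !q1): α-rule — add q1, !q1.
                × closes — contains both q1 and !q1.
          branch 1.2.2 (add !!q2, q1):
            (!q3 -> (q1 && !q1)): β-rule — branch into !!q3  //  (q1 && !q1).
              branch 1.2.2.1 (add !!q3):
                × closes — contains both q3 and !q3.
              branch 1.2.2.2 (add (q1 && !q1)):
                (q1 && !q1): α-rule — add q1, !q1.
                × closes — contains both q1 and !q1.
  branch 2 (add q1):
    (q3 || ((!q3 -> (q1 && !q1)) && (!q3 && q4))): β-rule — branch into q3  //  ((!q3 -> (q1 && !q1)) && (!q3 && q4)).
      branch 2.1 (add q3):
        ○ open, literals {q1=T, q3=T}.
      branch 2.2 (add ((!q3 -> (q1 && !q1)) && (!q3 && q4))):
        ((!q3 -> (q1 && !q1)) && (!q3 && q4)): α-rule — add (!q3 -> (q1 && !q1)), (!q3 && q4).
        (!q3 && q4): α-rule — add !q3, q4.
        (!q3 -> (q1 && !q1)): β-rule — branch into !!q3  //  (q1 && !q1).
          branch 2.2.1 (add !!q3):
            × closes — contains both q3 and !q3.
          branch 2.2.2 (add (q1 && !q1)):
            (q1 && !q1): α-rule — add q1, !q1.
            × closes — contains both q1 and !q1.
6 branches closed, 3 open.
Each open branch fixes some atoms; the unmentioned ones are free. Counting distinct full assignments: branch {q1=F, q2=F, q3=T} (q4) contributes 2 new; branch {q1=T, q2=T, q3=T} (q4) contributes 2 new; branch {q1=T, q3=T} (q2, q4) contributes 2 new. Total: 6.

6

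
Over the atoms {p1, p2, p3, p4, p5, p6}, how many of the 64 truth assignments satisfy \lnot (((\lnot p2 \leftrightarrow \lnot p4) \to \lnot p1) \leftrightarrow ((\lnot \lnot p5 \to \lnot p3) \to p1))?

Initial set: {\lnot (((\lnot p2 \leftrightarrow \lnot p4) \to \lnot p1) \leftrightarrow ((\lnot \lnot p5 \to \lnot p3) \to p1))}.
\lnot (((\lnot p2 \leftrightarrow \lnot p4) \to \lnot p1) \leftrightarrow ((\lnot \lnot p5 \to \lnot p3) \to p1)): β-rule — branch into ((\lnot p2 \leftrightarrow \lnot p4) \to \lnot p1), \lnot ((\lnot \lnot p5 \to \lnot p3) \to p1)  //  \lnot ((\lnot p2 \leftrightarrow \lnot p4) \to \lnot p1), ((\lnot \lnot p5 \to \lnot p3) \to p1).
  branch 1 (add ((\lnot p2 \leftrightarrow \lnot p4) \to \lnot p1), \lnot ((\lnot \lnot p5 \to \lnot p3) \to p1)):
    \lnot ((\lnot \lnot p5 \to \lnot p3) \to p1): α-rule — add (\lnot \lnot p5 \to \lnot p3), \lnot p1.
    ((\lnot p2 \leftrightarrow \lnot p4) \to \lnot p1): β-rule — branch into \lnot (\lnot p2 \leftrightarrow \lnot p4)  //  \lnot p1.
      branch 1.1 (add \lnot (\lnot p2 \leftrightarrow \lnot p4)):
        (\lnot \lnot p5 \to \lnot p3): β-rule — branch into \lnot \lnot \lnot p5  //  \lnot p3.
          branch 1.1.1 (add \lnot \lnot \lnot p5):
            \lnot \lnot \lnot p5: drop double negation, giving \lnot p5.
            \lnot (\lnot p2 \leftrightarrow \lnot p4): β-rule — branch into \lnot p2, \lnot \lnot p4  //  \lnot \lnot p2, \lnot p4.
              branch 1.1.1.1 (add \lnot p2, \lnot \lnot p4):
                ○ open, literals {p1=0, p2=0, p4=1, p5=0}.
              branch 1.1.1.2 (add \lnot \lnot p2, \lnot p4):
                ○ open, literals {p1=0, p2=1, p4=0, p5=0}.
          branch 1.1.2 (add \lnot p3):
            \lnot (\lnot p2 \leftrightarrow \lnot p4): β-rule — branch into \lnot p2, \lnot \lnot p4  //  \lnot \lnot p2, \lnot p4.
              branch 1.1.2.1 (add \lnot p2, \lnot \lnot p4):
                ○ open, literals {p1=0, p2=0, p3=0, p4=1}.
              branch 1.1.2.2 (add \lnot \lnot p2, \lnot p4):
                ○ open, literals {p1=0, p2=1, p3=0, p4=0}.
      branch 1.2 (add \lnot p1):
        (\lnot \lnot p5 \to \lnot p3): β-rule — branch into \lnot \lnot \lnot p5  //  \lnot p3.
          branch 1.2.1 (add \lnot \lnot \lnot p5):
            \lnot \lnot \lnot p5: drop double negation, giving \lnot p5.
            ○ open, literals {p1=0, p5=0}.
          branch 1.2.2 (add \lnot p3):
            ○ open, literals {p1=0, p3=0}.
  branch 2 (add \lnot ((\lnot p2 \leftrightarrow \lnot p4) \to \lnot p1), ((\lnot \lnot p5 \to \lnot p3) \to p1)):
    \lnot ((\lnot p2 \leftrightarrow \lnot p4) \to \lnot p1): α-rule — add (\lnot p2 \leftrightarrow \lnot p4), \lnot \lnot p1.
    ((\lnot \lnot p5 \to \lnot p3) \to p1): β-rule — branch into \lnot (\lnot \lnot p5 \to \lnot p3)  //  p1.
      branch 2.1 (add \lnot (\lnot \lnot p5 \to \lnot p3)):
        \lnot (\lnot \lnot p5 \to \lnot p3): α-rule — add \lnot \lnot p5, \lnot \lnot p3.
        \lnot \lnot p5: drop double negation, giving p5.
        (\lnot p2 \leftrightarrow \lnot p4): β-rule — branch into \lnot p2, \lnot p4  //  \lnot \lnot p2, \lnot \lnot p4.
          branch 2.1.1 (add \lnot p2, \lnot p4):
            ○ open, literals {p1=1, p2=0, p3=1, p4=0, p5=1}.
          branch 2.1.2 (add \lnot \lnot p2, \lnot \lnot p4):
            ○ open, literals {p1=1, p2=1, p3=1, p4=1, p5=1}.
      branch 2.2 (add p1):
        (\lnot p2 \leftrightarrow \lnot p4): β-rule — branch into \lnot p2, \lnot p4  //  \lnot \lnot p2, \lnot \lnot p4.
          branch 2.2.1 (add \lnot p2, \lnot p4):
            ○ open, literals {p1=1, p2=0, p4=0}.
          branch 2.2.2 (add \lnot \lnot p2, \lnot \lnot p4):
            ○ open, literals {p1=1, p2=1, p4=1}.
0 branches closed, 10 open.
Each open branch fixes some atoms; the unmentioned ones are free. Counting distinct full assignments: branch {p1=0, p2=0, p4=1, p5=0} (p3, p6) contributes 4 new; branch {p1=0, p2=1, p4=0, p5=0} (p3, p6) contributes 4 new; branch {p1=0, p2=0, p3=0, p4=1} (p5, p6) contributes 2 new; branch {p1=0, p2=1, p3=0, p4=0} (p5, p6) contributes 2 new; branch {p1=0, p5=0} (p2, p3, p4, p6) contributes 8 new; branch {p1=0, p3=0} (p2, p4, p5, p6) contributes 4 new; branch {p1=1, p2=0, p3=1, p4=0, p5=1} (p6) contributes 2 new; branch {p1=1, p2=1, p3=1, p4=1, p5=1} (p6) contributes 2 new; branch {p1=1, p2=0, p4=0} (p3, p5, p6) contributes 6 new; branch {p1=1, p2=1, p4=1} (p3, p5, p6) contributes 6 new. Total: 40.

40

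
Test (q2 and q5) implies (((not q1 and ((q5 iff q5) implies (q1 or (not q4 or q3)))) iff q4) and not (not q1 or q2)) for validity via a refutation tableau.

Assume the negation and expand:
Initial set: {not ((q2 and q5) implies (((not q1 and ((q5 iff q5) implies (q1 or (not q4 or q3)))) iff q4) and not (not q1 or q2)))}.
not ((q2 and q5) implies (((not q1 and ((q5 iff q5) implies (q1 or (not q4 or q3)))) iff q4) and not (not q1 or q2))): α-rule — add (q2 and q5), not (((not q1 and ((q5 iff q5) implies (q1 or (not q4 or q3)))) iff q4) and not (not q1 or q2)).
(q2 and q5): α-rule — add q2, q5.
not (((not q1 and ((q5 iff q5) implies (q1 or (not q4 or q3)))) iff q4) and not (not q1 or q2)): β-rule — branch into not ((not q1 and ((q5 iff q5) implies (q1 or (not q4 or q3)))) iff q4)  //  not not (not q1 or q2).
  branch 1 (add not ((not q1 and ((q5 iff q5) implies (q1 or (not q4 or q3)))) iff q4)):
    not ((not q1 and ((q5 iff q5) implies (q1 or (not q4 or q3)))) iff q4): β-rule — branch into (not q1 and ((q5 iff q5) implies (q1 or (not q4 or q3)))), not q4  //  not (not q1 and ((q5 iff q5) implies (q1 or (not q4 or q3)))), q4.
      branch 1.1 (add (not q1 and ((q5 iff q5) implies (q1 or (not q4 or q3)))), not q4):
        (not q1 and ((q5 iff q5) implies (q1 or (not q4 or q3)))): α-rule — add not q1, ((q5 iff q5) implies (q1 or (not q4 or q3))).
        ((q5 iff q5) implies (q1 or (not q4 or q3))): β-rule — branch into not (q5 iff q5)  //  (q1 or (not q4 or q3)).
          branch 1.1.1 (add not (q5 iff q5)):
            not (q5 iff q5): β-rule — branch into q5, not q5  //  not q5, q5.
              branch 1.1.1.1 (add q5, not q5):
                × closes — contains both q5 and not q5.
              branch 1.1.1.2 (add not q5, q5):
                × closes — contains both q5 and not q5.
          branch 1.1.2 (add (q1 or (not q4 or q3))):
            (q1 or (not q4 or q3)): β-rule — branch into q1  //  (not q4 or q3).
              branch 1.1.2.1 (add q1):
                × closes — contains both q1 and not q1.
              branch 1.1.2.2 (add (not q4 or q3)):
                (not q4 or q3): β-rule — branch into not q4  //  q3.
                  branch 1.1.2.2.1 (add not q4):
                    ○ open, literals {q1=0, q2=1, q4=0, q5=1}.
                  branch 1.1.2.2.2 (add q3):
                    ○ open, literals {q1=0, q2=1, q3=1, q4=0, q5=1}.
      branch 1.2 (add not (not q1 and ((q5 iff q5) implies (q1 or (not q4 or q3)))), q4):
        not (not q1 and ((q5 iff q5) implies (q1 or (not q4 or q3)))): β-rule — branch into not not q1  //  not ((q5 iff q5) implies (q1 or (not q4 or q3))).
          branch 1.2.1 (add not not q1):
            ○ open, literals {q1=1, q2=1, q4=1, q5=1}.
          branch 1.2.2 (add not ((q5 iff q5) implies (q1 or (not q4 or q3)))):
            not ((q5 iff q5) implies (q1 or (not q4 or q3))): α-rule — add (q5 iff q5), not (q1 or (not q4 or q3)).
            not (q1 or (not q4 or q3)): α-rule — add not q1, not (not q4 or q3).
            not (not q4 or q3): α-rule — add not not q4, not q3.
            (q5 iff q5): β-rule — branch into q5, q5  //  not q5, not q5.
              branch 1.2.2.1 (add q5, q5):
                ○ open, literals {q1=0, q2=1, q3=0, q4=1, q5=1}.
              branch 1.2.2.2 (add not q5, not q5):
                × closes — contains both q5 and not q5.
  branch 2 (add not not (not q1 or q2)):
    not not (not q1 or q2): β-rule — branch into not q1  //  q2.
      branch 2.1 (add not q1):
        ○ open, literals {q1=0, q2=1, q5=1}.
      branch 2.2 (add q2):
        ○ open, literals {q2=1, q5=1}.
4 branches closed, 6 open.
An open branch gives a countermodel: q1=0, q2=1, q4=0, q5=1 (unmentioned atoms arbitrary); under it the original formula is false.

Not valid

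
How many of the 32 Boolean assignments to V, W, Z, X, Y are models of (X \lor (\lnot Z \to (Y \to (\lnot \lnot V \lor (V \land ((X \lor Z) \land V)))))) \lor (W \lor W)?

31

Initial set: {((X \lor (\lnot Z \to (Y \to (\lnot \lnot V \lor (V \land ((X \lor Z) \land V)))))) \lor (W \lor W))}.
((X \lor (\lnot Z \to (Y \to (\lnot \lnot V \lor (V \land ((X \lor Z) \land V)))))) \lor (W \lor W)): β-rule — branch into (X \lor (\lnot Z \to (Y \to (\lnot \lnot V \lor (V \land ((X \lor Z) \land V))))))  //  (W \lor W).
  branch 1 (add (X \lor (\lnot Z \to (Y \to (\lnot \lnot V \lor (V \land ((X \lor Z) \land V))))))):
    (X \lor (\lnot Z \to (Y \to (\lnot \lnot V \lor (V \land ((X \lor Z) \land V)))))): β-rule — branch into X  //  (\lnot Z \to (Y \to (\lnot \lnot V \lor (V \land ((X \lor Z) \land V))))).
      branch 1.1 (add X):
        ○ open, literals {X=1}.
      branch 1.2 (add (\lnot Z \to (Y \to (\lnot \lnot V \lor (V \land ((X \lor Z) \land V)))))):
        (\lnot Z \to (Y \to (\lnot \lnot V \lor (V \land ((X \lor Z) \land V))))): β-rule — branch into \lnot \lnot Z  //  (Y \to (\lnot \lnot V \lor (V \land ((X \lor Z) \land V)))).
          branch 1.2.1 (add \lnot \lnot Z):
            ○ open, literals {Z=1}.
          branch 1.2.2 (add (Y \to (\lnot \lnot V \lor (V \land ((X \lor Z) \land V))))):
            (Y \to (\lnot \lnot V \lor (V \land ((X \lor Z) \land V)))): β-rule — branch into \lnot Y  //  (\lnot \lnot V \lor (V \land ((X \lor Z) \land V))).
              branch 1.2.2.1 (add \lnot Y):
                ○ open, literals {Y=0}.
              branch 1.2.2.2 (add (\lnot \lnot V \lor (V \land ((X \lor Z) \land V)))):
                (\lnot \lnot V \lor (V \land ((X \lor Z) \land V))): β-rule — branch into \lnot \lnot V  //  (V \land ((X \lor Z) \land V)).
                  branch 1.2.2.2.1 (add \lnot \lnot V):
                    \lnot \lnot V: drop double negation, giving V.
                    ○ open, literals {V=1}.
                  branch 1.2.2.2.2 (add (V \land ((X \lor Z) \land V))):
                    (V \land ((X \lor Z) \land V)): α-rule — add V, ((X \lor Z) \land V).
                    ((X \lor Z) \land V): α-rule — add (X \lor Z), V.
                    (X \lor Z): β-rule — branch into X  //  Z.
                      branch 1.2.2.2.2.1 (add X):
                        ○ open, literals {V=1, X=1}.
                      branch 1.2.2.2.2.2 (add Z):
                        ○ open, literals {V=1, Z=1}.
  branch 2 (add (W \lor W)):
    (W \lor W): β-rule — branch into W  //  W.
      branch 2.1 (add W):
        ○ open, literals {W=1}.
      branch 2.2 (add W):
        ○ open, literals {W=1}.
0 branches closed, 8 open.
Each open branch fixes some atoms; the unmentioned ones are free. Counting distinct full assignments: branch {X=1} (V, W, Z, Y) contributes 16 new; branch {Z=1} (V, W, X, Y) contributes 8 new; branch {Y=0} (V, W, Z, X) contributes 4 new; branch {V=1} (W, Z, X, Y) contributes 2 new; branch {V=1, X=1} (W, Z, Y) contributes 0 new; branch {V=1, Z=1} (W, X, Y) contributes 0 new; branch {W=1} (V, Z, X, Y) contributes 1 new; branch {W=1} (V, Z, X, Y) contributes 0 new. Total: 31.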